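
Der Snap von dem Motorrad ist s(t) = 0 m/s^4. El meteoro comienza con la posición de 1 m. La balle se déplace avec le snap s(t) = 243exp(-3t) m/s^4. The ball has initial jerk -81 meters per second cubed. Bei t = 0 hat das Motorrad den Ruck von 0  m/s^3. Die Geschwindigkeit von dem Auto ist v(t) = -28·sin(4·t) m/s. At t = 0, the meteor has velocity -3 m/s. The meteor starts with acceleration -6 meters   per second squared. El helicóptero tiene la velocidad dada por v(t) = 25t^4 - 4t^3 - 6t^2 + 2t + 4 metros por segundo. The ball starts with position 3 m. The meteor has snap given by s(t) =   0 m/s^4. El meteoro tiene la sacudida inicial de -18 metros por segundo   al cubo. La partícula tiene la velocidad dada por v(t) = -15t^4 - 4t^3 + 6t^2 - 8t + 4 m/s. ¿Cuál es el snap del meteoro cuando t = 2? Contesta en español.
De la ecuación del snap s(t) = 0, sustituimos t = 2 para obtener s = 0.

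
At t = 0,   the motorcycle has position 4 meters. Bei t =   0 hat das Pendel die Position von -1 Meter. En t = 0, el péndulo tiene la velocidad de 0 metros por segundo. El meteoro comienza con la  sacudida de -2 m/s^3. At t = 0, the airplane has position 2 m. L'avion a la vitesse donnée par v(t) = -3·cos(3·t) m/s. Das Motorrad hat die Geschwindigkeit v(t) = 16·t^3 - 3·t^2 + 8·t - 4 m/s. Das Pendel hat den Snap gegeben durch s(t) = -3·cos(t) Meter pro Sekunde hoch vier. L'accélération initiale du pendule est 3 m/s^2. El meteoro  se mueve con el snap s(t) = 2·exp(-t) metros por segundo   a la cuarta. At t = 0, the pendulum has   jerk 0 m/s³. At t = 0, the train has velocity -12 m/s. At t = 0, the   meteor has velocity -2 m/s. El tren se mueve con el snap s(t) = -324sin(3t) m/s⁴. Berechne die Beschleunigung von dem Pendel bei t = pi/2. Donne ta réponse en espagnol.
Debemos encontrar la antiderivada de nuestra ecuación del snap s(t) = -3·cos(t) 2 veces. Integrando el snap y usando la condición inicial j(0) = 0, obtenemos j(t) = -3·sin(t). La antiderivada de la sacudida, con a(0) = 3, da la aceleración: a(t) = 3·cos(t). Tenemos la aceleración a(t) = 3·cos(t). Sustituyendo t = pi/2: a(pi/2) = 0.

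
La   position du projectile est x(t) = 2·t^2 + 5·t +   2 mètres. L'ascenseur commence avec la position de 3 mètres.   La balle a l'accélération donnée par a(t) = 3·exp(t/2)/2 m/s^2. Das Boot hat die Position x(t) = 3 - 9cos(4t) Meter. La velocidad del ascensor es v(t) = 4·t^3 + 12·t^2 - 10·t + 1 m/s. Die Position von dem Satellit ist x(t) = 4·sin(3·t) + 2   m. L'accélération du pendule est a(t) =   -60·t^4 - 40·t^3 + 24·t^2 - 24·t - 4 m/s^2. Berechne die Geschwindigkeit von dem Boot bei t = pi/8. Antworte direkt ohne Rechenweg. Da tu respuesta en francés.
La vitesse à t = pi/8 est v = 36.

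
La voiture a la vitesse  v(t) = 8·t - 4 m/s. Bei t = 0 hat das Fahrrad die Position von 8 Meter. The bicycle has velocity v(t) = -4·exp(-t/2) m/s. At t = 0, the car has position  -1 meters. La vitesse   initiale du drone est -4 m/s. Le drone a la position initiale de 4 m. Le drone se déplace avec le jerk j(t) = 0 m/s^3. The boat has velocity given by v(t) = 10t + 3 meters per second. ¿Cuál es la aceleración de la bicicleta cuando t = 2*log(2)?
Debemos derivar nuestra ecuación de la velocidad v(t) = -4·exp(-t/2) 1 vez. Derivando la velocidad, obtenemos la aceleración: a(t) = 2·exp(-t/2). Tenemos la aceleración a(t) = 2·exp(-t/2). Sustituyendo t = 2*log(2): a(2*log(2)) = 1.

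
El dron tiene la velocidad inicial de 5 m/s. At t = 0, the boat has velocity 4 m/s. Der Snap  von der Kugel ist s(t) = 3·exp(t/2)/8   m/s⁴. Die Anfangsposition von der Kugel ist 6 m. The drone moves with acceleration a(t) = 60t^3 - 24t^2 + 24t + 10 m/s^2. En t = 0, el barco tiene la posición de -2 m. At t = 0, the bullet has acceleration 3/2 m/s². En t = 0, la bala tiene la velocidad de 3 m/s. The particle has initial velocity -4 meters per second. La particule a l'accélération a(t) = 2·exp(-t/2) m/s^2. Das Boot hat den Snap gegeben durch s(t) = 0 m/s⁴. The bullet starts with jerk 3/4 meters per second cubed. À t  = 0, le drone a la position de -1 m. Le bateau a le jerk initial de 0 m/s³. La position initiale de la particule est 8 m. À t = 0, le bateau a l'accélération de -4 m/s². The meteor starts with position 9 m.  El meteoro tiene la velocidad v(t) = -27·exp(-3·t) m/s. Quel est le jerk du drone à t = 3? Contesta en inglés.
We must differentiate our acceleration equation a(t) = 60·t^3 - 24·t^2 + 24·t + 10 1 time. Taking d/dt of a(t), we find j(t) = 180·t^2 - 48·t + 24. From the given jerk equation j(t) = 180·t^2 - 48·t + 24, we substitute t = 3 to get j = 1500.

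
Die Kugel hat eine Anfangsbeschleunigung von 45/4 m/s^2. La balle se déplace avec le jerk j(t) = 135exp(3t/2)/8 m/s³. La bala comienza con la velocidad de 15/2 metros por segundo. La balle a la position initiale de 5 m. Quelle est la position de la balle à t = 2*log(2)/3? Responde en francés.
Nous devons trouver l'intégrale de notre équation du jerk j(t) = 135·exp(3·t/2)/8 3 fois. En intégrant le jerk et en utilisant la condition initiale a(0) = 45/4, nous obtenons a(t) = 45·exp(3·t/2)/4. En intégrant l'accélération et en utilisant la condition initiale v(0) = 15/2, nous obtenons v(t) = 15·exp(3·t/2)/2. La primitive de la vitesse, avec x(0) = 5, donne la position: x(t) = 5·exp(3·t/2). En utilisant x(t) = 5·exp(3·t/2) et en substituant t = 2*log(2)/3, nous trouvons x = 10.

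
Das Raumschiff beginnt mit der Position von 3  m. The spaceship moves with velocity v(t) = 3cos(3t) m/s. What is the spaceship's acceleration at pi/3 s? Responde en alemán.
Ausgehend von der Geschwindigkeit v(t) = 3·cos(3·t), nehmen wir 1 Ableitung. Die Ableitung von der Geschwindigkeit ergibt die Beschleunigung: a(t) = -9·sin(3·t). Wir haben die Beschleunigung a(t) = -9·sin(3·t). Durch Einsetzen von t = pi/3: a(pi/3) = 0.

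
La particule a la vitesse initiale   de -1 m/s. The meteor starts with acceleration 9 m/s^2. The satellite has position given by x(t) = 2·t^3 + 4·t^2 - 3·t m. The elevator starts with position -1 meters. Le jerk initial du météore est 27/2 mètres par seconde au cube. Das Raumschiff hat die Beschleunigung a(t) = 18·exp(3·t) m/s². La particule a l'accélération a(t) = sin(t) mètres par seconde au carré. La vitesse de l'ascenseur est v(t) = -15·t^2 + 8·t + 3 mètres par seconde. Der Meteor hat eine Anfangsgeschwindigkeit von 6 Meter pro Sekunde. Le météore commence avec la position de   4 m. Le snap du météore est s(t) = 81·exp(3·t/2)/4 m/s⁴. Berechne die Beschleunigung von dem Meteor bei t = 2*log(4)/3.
Wir müssen unsere Gleichung für den Snap s(t) = 81·exp(3·t/2)/4 2-mal integrieren. Mit ∫s(t)dt und Anwendung von j(0) = 27/2, finden wir j(t) = 27·exp(3·t/2)/2. Mit ∫j(t)dt und Anwendung von a(0) = 9, finden wir a(t) = 9·exp(3·t/2). Wir haben die Beschleunigung a(t) = 9·exp(3·t/2). Durch Einsetzen von t = 2*log(4)/3: a(2*log(4)/3) = 36.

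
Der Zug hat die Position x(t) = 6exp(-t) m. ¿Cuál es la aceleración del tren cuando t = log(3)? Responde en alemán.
Ausgehend von der Position x(t) = 6·exp(-t), nehmen wir 2 Ableitungen. Mit d/dt von x(t) finden wir v(t) = -6·exp(-t). Mit d/dt von v(t) finden wir a(t) = 6·exp(-t). Wir haben die Beschleunigung a(t) = 6·exp(-t). Durch Einsetzen von t = log(3): a(log(3)) = 2.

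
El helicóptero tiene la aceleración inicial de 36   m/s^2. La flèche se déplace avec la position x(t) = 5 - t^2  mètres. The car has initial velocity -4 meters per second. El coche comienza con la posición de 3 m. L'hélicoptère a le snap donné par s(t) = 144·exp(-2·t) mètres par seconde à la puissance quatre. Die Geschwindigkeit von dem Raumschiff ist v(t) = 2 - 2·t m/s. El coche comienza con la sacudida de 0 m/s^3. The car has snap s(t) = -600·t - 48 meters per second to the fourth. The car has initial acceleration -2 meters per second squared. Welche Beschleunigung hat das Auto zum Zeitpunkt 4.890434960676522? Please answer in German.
Wir müssen die Stammfunktion unserer Gleichung für den Snap s(t) = -600·t - 48 2-mal finden. Die Stammfunktion von dem Snap ist der Ruck. Mit j(0) = 0 erhalten wir j(t) = 12·t·(-25·t - 4). Die Stammfunktion von dem Ruck ist die Beschleunigung. Mit a(0) = -2 erhalten wir a(t) = -100·t^3 - 24·t^2 - 2. Wir haben die Beschleunigung a(t) = -100·t^3 - 24·t^2 - 2. Durch Einsetzen von t = 4.890434960676522: a(4.890434960676522) = -12272.1299230196.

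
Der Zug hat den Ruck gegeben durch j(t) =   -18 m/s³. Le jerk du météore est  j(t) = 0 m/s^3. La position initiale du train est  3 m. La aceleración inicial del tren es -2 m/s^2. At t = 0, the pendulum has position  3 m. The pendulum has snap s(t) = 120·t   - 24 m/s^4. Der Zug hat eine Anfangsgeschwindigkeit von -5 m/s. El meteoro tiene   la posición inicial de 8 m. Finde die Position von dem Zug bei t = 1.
Wir müssen unsere Gleichung für den Ruck j(t) = -18 3-mal integrieren. Die Stammfunktion von dem Ruck ist die Beschleunigung. Mit a(0) = -2 erhalten wir a(t) = -18·t - 2. Durch Integration von der Beschleunigung und Verwendung der Anfangsbedingung v(0) = -5, erhalten wir v(t) = -9·t^2 - 2·t - 5. Durch Integration von der Geschwindigkeit und Verwendung der Anfangsbedingung x(0) = 3, erhalten wir x(t) = -3·t^3 - t^2 - 5·t + 3. Wir haben die Position x(t) = -3·t^3 - t^2 - 5·t + 3. Durch Einsetzen von t = 1: x(1) = -6.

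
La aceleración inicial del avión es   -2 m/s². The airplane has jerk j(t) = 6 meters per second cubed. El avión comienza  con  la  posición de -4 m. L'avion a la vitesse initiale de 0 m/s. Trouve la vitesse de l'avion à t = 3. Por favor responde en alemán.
Ausgehend von dem Ruck j(t) = 6, nehmen wir 2 Integrale. Das Integral von dem Ruck ist die Beschleunigung. Mit a(0) = -2 erhalten wir a(t) = 6·t - 2. Durch Integration von der Beschleunigung und Verwendung der Anfangsbedingung v(0) = 0, erhalten wir v(t) = t·(3·t - 2). Mit v(t) = t·(3·t - 2) und Einsetzen von t = 3, finden wir v = 21.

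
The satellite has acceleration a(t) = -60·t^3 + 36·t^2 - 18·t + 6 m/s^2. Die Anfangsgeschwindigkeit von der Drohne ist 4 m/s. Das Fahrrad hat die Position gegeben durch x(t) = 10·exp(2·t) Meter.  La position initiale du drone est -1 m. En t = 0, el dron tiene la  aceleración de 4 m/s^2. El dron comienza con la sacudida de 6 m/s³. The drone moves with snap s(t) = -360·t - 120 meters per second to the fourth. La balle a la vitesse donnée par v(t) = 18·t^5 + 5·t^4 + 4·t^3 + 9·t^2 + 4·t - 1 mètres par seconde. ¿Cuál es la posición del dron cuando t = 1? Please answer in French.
En partant du snap s(t) = -360·t - 120, nous prenons 4 primitives. L'intégrale du snap est le jerk. En utilisant j(0) = 6, nous obtenons j(t) = -180·t^2 - 120·t + 6. L'intégrale du jerk, avec a(0) = 4, donne l'accélération: a(t) = -60·t^3 - 60·t^2 + 6·t + 4. En prenant ∫a(t)dt et en appliquant v(0) = 4, nous trouvons v(t) = -15·t^4 - 20·t^3 + 3·t^2 + 4·t + 4. L'intégrale de la vitesse, avec x(0) = -1, donne la position: x(t) = -3·t^5 - 5·t^4 + t^3 + 2·t^2 + 4·t - 1. De l'équation de la position x(t) = -3·t^5 - 5·t^4 + t^3 + 2·t^2 + 4·t - 1, nous substituons t = 1 pour obtenir x = -2.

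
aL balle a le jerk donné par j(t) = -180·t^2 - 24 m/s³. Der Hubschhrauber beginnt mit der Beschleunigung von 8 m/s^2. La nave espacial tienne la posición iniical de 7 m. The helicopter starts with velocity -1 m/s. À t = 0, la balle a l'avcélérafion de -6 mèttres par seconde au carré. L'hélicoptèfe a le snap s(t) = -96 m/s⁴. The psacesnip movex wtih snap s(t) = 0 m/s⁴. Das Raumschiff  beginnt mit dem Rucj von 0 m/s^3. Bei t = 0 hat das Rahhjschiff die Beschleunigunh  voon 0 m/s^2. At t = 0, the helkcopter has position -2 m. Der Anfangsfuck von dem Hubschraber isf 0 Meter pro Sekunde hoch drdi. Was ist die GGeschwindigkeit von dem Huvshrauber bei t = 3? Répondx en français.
Nous devons trouver la primitive de notre équation du snap s(t) = -96 3 fois. En intégrant le snap et en utilisant la condition initiale j(0) = 0, nous obtenons j(t) = -96·t. En prenant ∫j(t)dt et en appliquant a(0) = 8, nous trouvons a(t) = 8 - 48·t^2. En prenant ∫a(t)dt et en appliquant v(0) = -1, nous trouvons v(t) = -16·t^3 + 8·t - 1. En utilisant v(t) = -16·t^3 + 8·t - 1 et en substituant t = 3, nous trouvons v = -409.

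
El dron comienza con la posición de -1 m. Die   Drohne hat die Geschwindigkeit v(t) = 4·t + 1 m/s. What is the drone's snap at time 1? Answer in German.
Ausgehend von der Geschwindigkeit v(t) = 4·t + 1, nehmen wir 3 Ableitungen. Durch Ableiten von der Geschwindigkeit erhalten wir die Beschleunigung: a(t) = 4. Durch Ableiten von der Beschleunigung erhalten wir den Ruck: j(t) = 0. Durch Ableiten von dem Ruck erhalten wir den Snap: s(t) = 0. Mit s(t) = 0 und Einsetzen von t = 1, finden wir s = 0.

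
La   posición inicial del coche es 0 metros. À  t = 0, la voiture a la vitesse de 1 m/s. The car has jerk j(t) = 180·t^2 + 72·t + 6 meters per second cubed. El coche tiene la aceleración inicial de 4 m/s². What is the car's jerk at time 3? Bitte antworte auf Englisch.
From the given jerk equation j(t) = 180·t^2 + 72·t + 6, we substitute t = 3 to get j = 1842.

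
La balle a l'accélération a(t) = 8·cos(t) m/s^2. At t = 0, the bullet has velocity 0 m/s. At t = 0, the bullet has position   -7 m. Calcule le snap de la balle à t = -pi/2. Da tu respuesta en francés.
En partant de l'accélération a(t) = 8·cos(t), nous prenons 2 dérivées. En dérivant l'accélération, nous obtenons le jerk: j(t) = -8·sin(t). En prenant d/dt de j(t), nous trouvons s(t) = -8·cos(t). Nous avons le snap s(t) = -8·cos(t). En substituant t = -pi/2: s(-pi/2) = 0.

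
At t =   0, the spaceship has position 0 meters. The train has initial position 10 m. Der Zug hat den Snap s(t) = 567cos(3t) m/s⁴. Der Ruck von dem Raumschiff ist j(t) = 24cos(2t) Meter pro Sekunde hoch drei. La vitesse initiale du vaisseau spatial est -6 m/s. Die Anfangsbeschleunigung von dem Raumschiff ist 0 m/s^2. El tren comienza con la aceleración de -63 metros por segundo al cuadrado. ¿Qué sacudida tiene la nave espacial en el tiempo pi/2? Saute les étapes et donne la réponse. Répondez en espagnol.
j(pi/2) = -24.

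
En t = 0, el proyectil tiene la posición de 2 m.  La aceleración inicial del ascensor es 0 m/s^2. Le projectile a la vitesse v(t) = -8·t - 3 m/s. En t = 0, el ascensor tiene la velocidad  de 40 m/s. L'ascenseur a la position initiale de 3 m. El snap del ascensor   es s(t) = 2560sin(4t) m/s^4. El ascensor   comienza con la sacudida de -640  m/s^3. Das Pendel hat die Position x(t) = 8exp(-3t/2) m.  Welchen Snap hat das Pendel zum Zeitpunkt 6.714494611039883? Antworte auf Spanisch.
Para resolver esto, necesitamos tomar 4 derivadas de nuestra ecuación de la posición x(t) = 8·exp(-3·t/2). Derivando la posición, obtenemos la velocidad: v(t) = -12·exp(-3·t/2). Tomando d/dt de v(t), encontramos a(t) = 18·exp(-3·t/2). Derivando la aceleración, obtenemos la sacudida: j(t) = -27·exp(-3·t/2). Derivando la sacudida, obtenemos el snap: s(t) = 81·exp(-3·t/2)/2. Usando s(t) = 81·exp(-3·t/2)/2 y sustituyendo t = 6.714494611039883, encontramos s = 0.00171140613971497.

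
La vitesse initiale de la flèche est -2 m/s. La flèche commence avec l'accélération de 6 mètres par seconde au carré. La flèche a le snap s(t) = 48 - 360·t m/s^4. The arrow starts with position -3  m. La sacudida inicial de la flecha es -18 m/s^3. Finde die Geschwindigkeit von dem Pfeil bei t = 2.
Um dies zu lösen, müssen wir 3 Stammfunktionen unserer Gleichung für den Snap s(t) = 48 - 360·t finden. Durch Integration von dem Snap und Verwendung der Anfangsbedingung j(0) = -18, erhalten wir j(t) = -180·t^2 + 48·t - 18. Mit ∫j(t)dt und Anwendung von a(0) = 6, finden wir a(t) = -60·t^3 + 24·t^2 - 18·t + 6. Die Stammfunktion von der Beschleunigung ist die Geschwindigkeit. Mit v(0) = -2 erhalten wir v(t) = -15·t^4 + 8·t^3 - 9·t^2 + 6·t - 2. Wir haben die Geschwindigkeit v(t) = -15·t^4 + 8·t^3 - 9·t^2 + 6·t - 2. Durch Einsetzen von t = 2: v(2) = -202.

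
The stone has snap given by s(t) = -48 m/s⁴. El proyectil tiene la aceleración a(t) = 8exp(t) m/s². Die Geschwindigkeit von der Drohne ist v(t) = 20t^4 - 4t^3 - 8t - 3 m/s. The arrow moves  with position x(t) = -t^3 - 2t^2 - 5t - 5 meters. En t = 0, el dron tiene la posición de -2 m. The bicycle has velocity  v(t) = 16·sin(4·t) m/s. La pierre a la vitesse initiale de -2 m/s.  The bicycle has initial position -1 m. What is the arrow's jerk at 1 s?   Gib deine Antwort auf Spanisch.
Para resolver esto, necesitamos tomar 3 derivadas de nuestra ecuación de la posición x(t) = -t^3 - 2·t^2 - 5·t - 5. Derivando la posición, obtenemos la velocidad: v(t) = -3·t^2 - 4·t - 5. Tomando d/dt de v(t), encontramos a(t) = -6·t - 4. Derivando la aceleración, obtenemos la sacudida: j(t) = -6. Usando j(t) = -6 y sustituyendo t = 1, encontramos j = -6.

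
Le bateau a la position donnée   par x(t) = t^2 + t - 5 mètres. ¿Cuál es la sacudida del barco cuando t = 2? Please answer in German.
Um dies zu lösen, müssen wir 3 Ableitungen unserer Gleichung für die Position x(t) = t^2 + t - 5 nehmen. Die Ableitung von der Position ergibt die Geschwindigkeit: v(t) = 2·t + 1. Die Ableitung von der Geschwindigkeit ergibt die Beschleunigung: a(t) = 2. Durch Ableiten von der Beschleunigung erhalten wir den Ruck: j(t) = 0. Wir haben den Ruck j(t) = 0. Durch Einsetzen von t = 2: j(2) = 0.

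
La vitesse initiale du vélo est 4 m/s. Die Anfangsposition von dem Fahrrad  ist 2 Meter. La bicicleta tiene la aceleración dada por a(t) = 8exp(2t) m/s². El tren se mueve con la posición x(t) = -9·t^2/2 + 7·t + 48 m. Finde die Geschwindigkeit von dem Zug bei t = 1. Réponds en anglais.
Starting from position x(t) = -9·t^2/2 + 7·t + 48, we take 1 derivative. Taking d/dt of x(t), we find v(t) = 7 - 9·t. Using v(t) = 7 - 9·t and substituting t = 1, we find v = -2.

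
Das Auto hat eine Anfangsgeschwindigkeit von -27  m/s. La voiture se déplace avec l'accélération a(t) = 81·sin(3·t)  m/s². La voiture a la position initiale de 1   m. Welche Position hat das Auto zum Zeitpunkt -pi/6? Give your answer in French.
Nous devons intégrer notre équation de l'accélération a(t) = 81·sin(3·t) 2 fois. En prenant ∫a(t)dt et en appliquant v(0) = -27, nous trouvons v(t) = -27·cos(3·t). L'intégrale de la vitesse est la position. En utilisant x(0) = 1, nous obtenons x(t) = 1 - 9·sin(3·t). Nous avons la position x(t) = 1 - 9·sin(3·t). En substituant t = -pi/6: x(-pi/6) = 10.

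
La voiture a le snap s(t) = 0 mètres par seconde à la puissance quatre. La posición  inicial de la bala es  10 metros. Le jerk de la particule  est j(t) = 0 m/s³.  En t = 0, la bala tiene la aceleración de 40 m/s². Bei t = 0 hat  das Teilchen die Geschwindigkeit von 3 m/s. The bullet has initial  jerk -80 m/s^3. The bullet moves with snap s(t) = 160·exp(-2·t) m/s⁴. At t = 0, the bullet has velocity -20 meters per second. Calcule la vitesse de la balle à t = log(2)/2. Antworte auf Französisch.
Pour résoudre ceci, nous devons prendre 3 primitives de notre équation du snap s(t) = 160·exp(-2·t). La primitive du snap est le jerk. En utilisant j(0) = -80, nous obtenons j(t) = -80·exp(-2·t). En prenant ∫j(t)dt et en appliquant a(0) = 40, nous trouvons a(t) = 40·exp(-2·t). La primitive de l'accélération est la vitesse. En utilisant v(0) = -20, nous obtenons v(t) = -20·exp(-2·t). De l'équation de la vitesse v(t) = -20·exp(-2·t), nous substituons t = log(2)/2 pour obtenir v = -10.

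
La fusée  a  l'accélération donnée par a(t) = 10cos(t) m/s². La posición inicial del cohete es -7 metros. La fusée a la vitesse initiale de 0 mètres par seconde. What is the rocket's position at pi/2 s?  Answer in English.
We need to integrate our acceleration equation a(t) = 10·cos(t) 2 times. The integral of acceleration is velocity. Using v(0) = 0, we get v(t) = 10·sin(t). Taking ∫v(t)dt and applying x(0) = -7, we find x(t) = 3 - 10·cos(t). From the given position equation x(t) = 3 - 10·cos(t), we substitute t = pi/2 to get x = 3.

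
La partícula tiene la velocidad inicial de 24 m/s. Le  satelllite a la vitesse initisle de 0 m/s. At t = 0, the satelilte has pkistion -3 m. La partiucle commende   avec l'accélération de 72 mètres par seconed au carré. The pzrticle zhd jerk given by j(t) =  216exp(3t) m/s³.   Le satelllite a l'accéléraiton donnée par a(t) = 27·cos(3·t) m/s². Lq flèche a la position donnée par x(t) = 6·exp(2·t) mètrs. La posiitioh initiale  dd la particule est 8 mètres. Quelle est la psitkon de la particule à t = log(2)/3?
Nous devons intégrer notre équation du jerk j(t) = 216·exp(3·t) 3 fois. L'intégrale du jerk est l'accélération. En utilisant a(0) = 72, nous obtenons a(t) = 72·exp(3·t). En prenant ∫a(t)dt et en appliquant v(0) = 24, nous trouvons v(t) = 24·exp(3·t). La primitive de la vitesse est la position. En utilisant x(0) = 8, nous obtenons x(t) = 8·exp(3·t). Nous avons la position x(t) = 8·exp(3·t). En substituant t = log(2)/3: x(log(2)/3) = 16.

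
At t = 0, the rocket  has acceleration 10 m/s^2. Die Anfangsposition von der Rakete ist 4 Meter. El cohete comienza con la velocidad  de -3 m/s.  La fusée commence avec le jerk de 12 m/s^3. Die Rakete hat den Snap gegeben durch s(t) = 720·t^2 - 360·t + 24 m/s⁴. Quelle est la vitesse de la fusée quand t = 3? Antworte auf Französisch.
Nous devons trouver l'intégrale de notre équation du snap s(t) = 720·t^2 - 360·t + 24 3 fois. L'intégrale du snap, avec j(0) = 12, donne le jerk: j(t) = 240·t^3 - 180·t^2 + 24·t + 12. L'intégrale du jerk est l'accélération. En utilisant a(0) = 10, nous obtenons a(t) = 60·t^4 - 60·t^3 + 12·t^2 + 12·t + 10. La primitive de l'accélération, avec v(0) = -3, donne la vitesse: v(t) = 12·t^5 - 15·t^4 + 4·t^3 + 6·t^2 + 10·t - 3. Nous avons la vitesse v(t) = 12·t^5 - 15·t^4 + 4·t^3 + 6·t^2 + 10·t - 3. En substituant t = 3: v(3) = 1890.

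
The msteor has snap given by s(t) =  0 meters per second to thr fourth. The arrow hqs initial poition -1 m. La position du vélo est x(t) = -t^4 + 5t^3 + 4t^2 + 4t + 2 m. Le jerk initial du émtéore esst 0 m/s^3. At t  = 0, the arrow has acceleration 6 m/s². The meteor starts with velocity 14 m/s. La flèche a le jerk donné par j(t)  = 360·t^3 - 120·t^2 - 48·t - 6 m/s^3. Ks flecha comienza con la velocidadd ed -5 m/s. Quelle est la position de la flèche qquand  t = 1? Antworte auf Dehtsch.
Wir müssen das Integral unserer Gleichung für den Ruck j(t) = 360·t^3 - 120·t^2 - 48·t - 6 3-mal finden. Mit ∫j(t)dt und Anwendung von a(0) = 6, finden wir a(t) = 90·t^4 - 40·t^3 - 24·t^2 - 6·t + 6. Durch Integration von der Beschleunigung und Verwendung der Anfangsbedingung v(0) = -5, erhalten wir v(t) = 18·t^5 - 10·t^4 - 8·t^3 - 3·t^2 + 6·t - 5. Mit ∫v(t)dt und Anwendung von x(0) = -1, finden wir x(t) = 3·t^6 - 2·t^5 - 2·t^4 - t^3 + 3·t^2 - 5·t - 1. Mit x(t) = 3·t^6 - 2·t^5 - 2·t^4 - t^3 + 3·t^2 - 5·t - 1 und Einsetzen von t = 1, finden wir x = -5.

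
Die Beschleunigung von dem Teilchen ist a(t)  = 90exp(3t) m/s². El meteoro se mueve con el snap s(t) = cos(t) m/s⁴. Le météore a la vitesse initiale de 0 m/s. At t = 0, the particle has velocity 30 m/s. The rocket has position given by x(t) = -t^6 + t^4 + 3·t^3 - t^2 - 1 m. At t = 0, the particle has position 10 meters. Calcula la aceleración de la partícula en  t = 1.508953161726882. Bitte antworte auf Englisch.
We have acceleration a(t) = 90·exp(3·t). Substituting t = 1.508953161726882: a(1.508953161726882) = 8322.09375591402.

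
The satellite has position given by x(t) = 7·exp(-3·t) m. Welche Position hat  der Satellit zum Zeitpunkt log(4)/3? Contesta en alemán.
Wir haben die Position x(t) = 7·exp(-3·t). Durch Einsetzen von t = log(4)/3: x(log(4)/3) = 7/4.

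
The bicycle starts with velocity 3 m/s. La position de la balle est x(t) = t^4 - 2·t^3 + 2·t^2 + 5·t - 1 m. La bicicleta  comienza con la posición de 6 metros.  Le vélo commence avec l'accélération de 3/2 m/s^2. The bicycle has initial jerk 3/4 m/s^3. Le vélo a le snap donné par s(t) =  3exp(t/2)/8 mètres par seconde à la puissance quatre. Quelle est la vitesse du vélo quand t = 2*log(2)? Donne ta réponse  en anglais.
We must find the antiderivative of our snap equation s(t) = 3·exp(t/2)/8 3 times. Finding the integral of s(t) and using j(0) = 3/4: j(t) = 3·exp(t/2)/4. Finding the integral of j(t) and using a(0) = 3/2: a(t) = 3·exp(t/2)/2. Integrating acceleration and using the initial condition v(0) = 3, we get v(t) = 3·exp(t/2). Using v(t) = 3·exp(t/2) and substituting t = 2*log(2), we find v = 6.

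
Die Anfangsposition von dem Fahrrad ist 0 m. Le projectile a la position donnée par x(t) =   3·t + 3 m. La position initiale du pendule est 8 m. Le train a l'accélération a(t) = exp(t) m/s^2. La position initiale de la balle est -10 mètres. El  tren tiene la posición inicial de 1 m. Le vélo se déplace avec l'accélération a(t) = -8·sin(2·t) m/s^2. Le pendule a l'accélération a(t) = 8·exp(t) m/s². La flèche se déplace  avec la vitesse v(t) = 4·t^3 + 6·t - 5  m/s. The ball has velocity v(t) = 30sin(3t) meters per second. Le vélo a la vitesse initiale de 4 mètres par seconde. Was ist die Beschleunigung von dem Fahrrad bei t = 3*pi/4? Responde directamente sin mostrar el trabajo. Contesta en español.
En t = 3*pi/4, a = 8.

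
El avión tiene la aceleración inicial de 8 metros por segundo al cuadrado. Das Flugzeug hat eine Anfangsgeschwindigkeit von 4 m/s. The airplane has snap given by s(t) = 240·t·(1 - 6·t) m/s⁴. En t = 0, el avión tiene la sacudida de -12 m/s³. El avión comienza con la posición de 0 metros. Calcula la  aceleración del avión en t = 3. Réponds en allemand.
Ausgehend von dem Snap s(t) = 240·t·(1 - 6·t), nehmen wir 2 Integrale. Die Stammfunktion von dem Snap, mit j(0) = -12, ergibt den Ruck: j(t) = -480·t^3 + 120·t^2 - 12. Durch Integration von dem Ruck und Verwendung der Anfangsbedingung a(0) = 8, erhalten wir a(t) = -120·t^4 + 40·t^3 - 12·t + 8. Aus der Gleichung für die Beschleunigung a(t) = -120·t^4 + 40·t^3 - 12·t + 8, setzen wir t = 3 ein und erhalten a = -8668.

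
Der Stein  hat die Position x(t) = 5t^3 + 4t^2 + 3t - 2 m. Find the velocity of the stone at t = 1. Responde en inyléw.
Starting from position x(t) = 5·t^3 + 4·t^2 + 3·t - 2, we take 1 derivative. Differentiating position, we get velocity: v(t) = 15·t^2 + 8·t + 3. Using v(t) = 15·t^2 + 8·t + 3 and substituting t = 1, we find v = 26.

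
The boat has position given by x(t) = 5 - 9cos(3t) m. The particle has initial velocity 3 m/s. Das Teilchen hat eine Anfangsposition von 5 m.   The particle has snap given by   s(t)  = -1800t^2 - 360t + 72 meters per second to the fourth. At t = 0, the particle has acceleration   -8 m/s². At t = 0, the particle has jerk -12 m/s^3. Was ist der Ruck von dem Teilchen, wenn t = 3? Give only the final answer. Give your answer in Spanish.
En t = 3, j = -17616.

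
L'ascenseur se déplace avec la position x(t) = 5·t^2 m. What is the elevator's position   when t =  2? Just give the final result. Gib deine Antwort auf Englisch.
The position at t = 2 is x = 20.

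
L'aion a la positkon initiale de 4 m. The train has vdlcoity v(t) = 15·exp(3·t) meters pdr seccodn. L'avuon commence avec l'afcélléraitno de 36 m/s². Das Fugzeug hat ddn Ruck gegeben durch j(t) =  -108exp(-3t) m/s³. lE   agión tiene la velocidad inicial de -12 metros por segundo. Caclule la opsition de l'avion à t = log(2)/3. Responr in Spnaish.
Debemos encontrar la antiderivada de nuestra ecuación de la sacudida j(t) = -108·exp(-3·t) 3 veces. La antiderivada de la sacudida, con a(0) = 36, da la aceleración: a(t) = 36·exp(-3·t). La antiderivada de la aceleración es la velocidad. Usando v(0) = -12, obtenemos v(t) = -12·exp(-3·t). La integral de la velocidad, con x(0) = 4, da la posición: x(t) = 4·exp(-3·t). Usando x(t) = 4·exp(-3·t) y sustituyendo t = log(2)/3, encontramos x = 2.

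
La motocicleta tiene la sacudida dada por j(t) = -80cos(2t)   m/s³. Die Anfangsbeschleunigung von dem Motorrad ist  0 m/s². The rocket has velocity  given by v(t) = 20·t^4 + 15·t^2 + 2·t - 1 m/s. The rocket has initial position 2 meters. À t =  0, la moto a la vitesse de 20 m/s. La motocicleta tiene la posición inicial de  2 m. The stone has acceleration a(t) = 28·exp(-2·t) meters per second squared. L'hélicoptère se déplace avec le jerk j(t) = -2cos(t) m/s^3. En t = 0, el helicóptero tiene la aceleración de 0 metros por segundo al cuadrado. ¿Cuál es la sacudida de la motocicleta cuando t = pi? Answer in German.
Wir haben den Ruck j(t) = -80·cos(2·t). Durch Einsetzen von t = pi: j(pi) = -80.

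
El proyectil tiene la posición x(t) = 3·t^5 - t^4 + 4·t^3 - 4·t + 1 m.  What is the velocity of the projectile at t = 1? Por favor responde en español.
Para resolver esto, necesitamos tomar 1 derivada de nuestra ecuación de la posición x(t) = 3·t^5 - t^4 + 4·t^3 - 4·t + 1. La derivada de la posición da la velocidad: v(t) = 15·t^4 - 4·t^3 + 12·t^2 - 4. Usando v(t) = 15·t^4 - 4·t^3 + 12·t^2 - 4 y sustituyendo t = 1, encontramos v = 19.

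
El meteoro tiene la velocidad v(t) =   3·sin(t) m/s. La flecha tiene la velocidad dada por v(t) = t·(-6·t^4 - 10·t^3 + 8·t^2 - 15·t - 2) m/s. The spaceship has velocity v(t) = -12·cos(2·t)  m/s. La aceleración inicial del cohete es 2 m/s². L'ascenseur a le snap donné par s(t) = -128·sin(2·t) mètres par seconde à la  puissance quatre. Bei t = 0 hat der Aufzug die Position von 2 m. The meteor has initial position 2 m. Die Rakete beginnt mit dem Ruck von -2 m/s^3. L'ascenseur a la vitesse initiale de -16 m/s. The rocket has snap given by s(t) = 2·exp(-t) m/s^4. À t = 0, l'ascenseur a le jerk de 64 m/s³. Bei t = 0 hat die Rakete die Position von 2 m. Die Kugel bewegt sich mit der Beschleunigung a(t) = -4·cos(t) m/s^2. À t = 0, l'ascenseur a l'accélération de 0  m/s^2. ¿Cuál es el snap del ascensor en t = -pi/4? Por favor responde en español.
Tenemos el snap s(t) = -128·sin(2·t). Sustituyendo t = -pi/4: s(-pi/4) = 128.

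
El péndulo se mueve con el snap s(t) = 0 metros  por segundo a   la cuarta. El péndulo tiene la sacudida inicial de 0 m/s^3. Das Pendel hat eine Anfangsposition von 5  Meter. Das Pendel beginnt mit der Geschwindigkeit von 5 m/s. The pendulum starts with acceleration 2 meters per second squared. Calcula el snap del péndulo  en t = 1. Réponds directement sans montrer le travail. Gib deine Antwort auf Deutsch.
s(1) = 0.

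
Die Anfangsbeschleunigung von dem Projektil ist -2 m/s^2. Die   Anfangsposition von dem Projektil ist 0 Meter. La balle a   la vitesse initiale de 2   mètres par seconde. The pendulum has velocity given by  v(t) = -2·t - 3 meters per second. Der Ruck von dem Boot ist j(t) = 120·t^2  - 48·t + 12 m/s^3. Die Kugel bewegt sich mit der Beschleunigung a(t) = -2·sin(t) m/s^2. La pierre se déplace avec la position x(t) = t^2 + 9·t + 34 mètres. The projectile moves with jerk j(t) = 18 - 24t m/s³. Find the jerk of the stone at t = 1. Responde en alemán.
Ausgehend von der Position x(t) = t^2 + 9·t + 34, nehmen wir 3 Ableitungen. Durch Ableiten von der Position erhalten wir die Geschwindigkeit: v(t) = 2·t + 9. Die Ableitung von der Geschwindigkeit ergibt die Beschleunigung: a(t) = 2. Die Ableitung von der Beschleunigung ergibt den Ruck: j(t) = 0. Aus der Gleichung für den Ruck j(t) = 0, setzen wir t = 1 ein und erhalten j = 0.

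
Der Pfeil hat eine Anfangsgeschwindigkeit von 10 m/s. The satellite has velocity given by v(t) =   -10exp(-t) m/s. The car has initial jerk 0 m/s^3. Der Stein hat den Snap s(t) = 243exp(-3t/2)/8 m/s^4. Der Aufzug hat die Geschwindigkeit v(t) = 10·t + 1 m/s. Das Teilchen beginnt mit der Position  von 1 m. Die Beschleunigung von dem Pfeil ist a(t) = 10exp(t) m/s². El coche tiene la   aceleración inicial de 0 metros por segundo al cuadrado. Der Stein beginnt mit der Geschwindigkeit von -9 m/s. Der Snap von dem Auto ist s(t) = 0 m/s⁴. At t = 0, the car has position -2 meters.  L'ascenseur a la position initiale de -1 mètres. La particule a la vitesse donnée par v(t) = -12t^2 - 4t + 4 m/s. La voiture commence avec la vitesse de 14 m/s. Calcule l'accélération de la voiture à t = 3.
Nous devons intégrer notre équation du snap s(t) = 0 2 fois. L'intégrale du snap, avec j(0) = 0, donne le jerk: j(t) = 0. L'intégrale du jerk, avec a(0) = 0, donne l'accélération: a(t) = 0. De l'équation de l'accélération a(t) = 0, nous substituons t = 3 pour obtenir a = 0.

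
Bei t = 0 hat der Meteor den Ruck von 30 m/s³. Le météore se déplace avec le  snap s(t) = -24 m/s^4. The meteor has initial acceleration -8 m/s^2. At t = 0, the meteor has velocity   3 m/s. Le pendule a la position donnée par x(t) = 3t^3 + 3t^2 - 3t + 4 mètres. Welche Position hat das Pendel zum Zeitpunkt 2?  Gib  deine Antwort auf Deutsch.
Aus der Gleichung für die Position x(t) = 3·t^3 + 3·t^2 - 3·t + 4, setzen wir t = 2 ein und erhalten x = 34.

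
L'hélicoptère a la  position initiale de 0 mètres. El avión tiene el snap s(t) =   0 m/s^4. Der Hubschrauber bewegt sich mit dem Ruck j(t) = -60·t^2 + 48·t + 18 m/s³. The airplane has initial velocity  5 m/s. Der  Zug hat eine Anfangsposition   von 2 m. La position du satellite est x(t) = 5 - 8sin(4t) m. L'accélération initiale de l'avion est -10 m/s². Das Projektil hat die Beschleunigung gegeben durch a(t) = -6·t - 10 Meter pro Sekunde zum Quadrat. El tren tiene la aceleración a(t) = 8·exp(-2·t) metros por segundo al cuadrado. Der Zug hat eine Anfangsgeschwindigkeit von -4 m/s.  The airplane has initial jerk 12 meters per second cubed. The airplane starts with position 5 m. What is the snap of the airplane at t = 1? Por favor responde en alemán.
Wir haben den Snap s(t) = 0. Durch Einsetzen von t = 1: s(1) = 0.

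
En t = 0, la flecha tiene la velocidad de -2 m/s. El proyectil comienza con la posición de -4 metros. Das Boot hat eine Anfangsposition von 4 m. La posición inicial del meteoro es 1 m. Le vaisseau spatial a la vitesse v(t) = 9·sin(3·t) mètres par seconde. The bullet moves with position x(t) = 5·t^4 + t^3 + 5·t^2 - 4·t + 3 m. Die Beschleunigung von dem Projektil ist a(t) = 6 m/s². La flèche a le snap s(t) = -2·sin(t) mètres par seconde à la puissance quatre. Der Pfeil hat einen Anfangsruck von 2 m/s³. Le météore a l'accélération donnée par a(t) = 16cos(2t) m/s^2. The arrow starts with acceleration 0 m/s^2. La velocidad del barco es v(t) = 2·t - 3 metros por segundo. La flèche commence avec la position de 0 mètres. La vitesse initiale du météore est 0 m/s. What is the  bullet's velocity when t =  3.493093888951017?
We must differentiate our position equation x(t) = 5·t^4 + t^3 + 5·t^2 - 4·t + 3 1 time. Taking d/dt of x(t), we find v(t) = 20·t^3 + 3·t^2 + 10·t - 4. We have velocity v(t) = 20·t^3 + 3·t^2 + 10·t - 4. Substituting t = 3.493093888951017: v(3.493093888951017) = 919.970071249598.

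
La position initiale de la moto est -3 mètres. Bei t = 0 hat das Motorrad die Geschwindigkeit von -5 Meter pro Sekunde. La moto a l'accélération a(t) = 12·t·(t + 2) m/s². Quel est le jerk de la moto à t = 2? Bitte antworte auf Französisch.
En partant de l'accélération a(t) = 12·t·(t + 2), nous prenons 1 dérivée. En dérivant l'accélération, nous obtenons le jerk: j(t) = 24·t + 24. Nous avons le jerk j(t) = 24·t + 24. En substituant t = 2: j(2) = 72.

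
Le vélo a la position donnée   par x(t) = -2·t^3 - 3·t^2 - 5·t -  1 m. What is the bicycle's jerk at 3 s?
We must differentiate our position equation x(t) = -2·t^3 - 3·t^2 - 5·t - 1 3 times. The derivative of position gives velocity: v(t) = -6·t^2 - 6·t - 5. Differentiating velocity, we get acceleration: a(t) = -12·t - 6. Differentiating acceleration, we get jerk: j(t) = -12. We have jerk j(t) = -12. Substituting t = 3: j(3) = -12.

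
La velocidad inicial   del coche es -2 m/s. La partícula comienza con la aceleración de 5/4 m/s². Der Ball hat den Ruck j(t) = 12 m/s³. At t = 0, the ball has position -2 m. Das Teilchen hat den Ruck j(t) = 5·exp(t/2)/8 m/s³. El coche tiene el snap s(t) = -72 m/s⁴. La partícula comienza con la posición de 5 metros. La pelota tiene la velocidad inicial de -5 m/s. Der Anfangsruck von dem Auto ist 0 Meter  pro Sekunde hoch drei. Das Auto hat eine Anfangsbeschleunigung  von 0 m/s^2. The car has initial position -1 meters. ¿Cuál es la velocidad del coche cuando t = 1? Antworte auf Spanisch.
Necesitamos integrar nuestra ecuación del snap s(t) = -72 3 veces. Tomando ∫s(t)dt y aplicando j(0) = 0, encontramos j(t) = -72·t. Tomando ∫j(t)dt y aplicando a(0) = 0, encontramos a(t) = -36·t^2. La antiderivada de la aceleración, con v(0) = -2, da la velocidad: v(t) = -12·t^3 - 2. Usando v(t) = -12·t^3 - 2 y sustituyendo t = 1, encontramos v = -14.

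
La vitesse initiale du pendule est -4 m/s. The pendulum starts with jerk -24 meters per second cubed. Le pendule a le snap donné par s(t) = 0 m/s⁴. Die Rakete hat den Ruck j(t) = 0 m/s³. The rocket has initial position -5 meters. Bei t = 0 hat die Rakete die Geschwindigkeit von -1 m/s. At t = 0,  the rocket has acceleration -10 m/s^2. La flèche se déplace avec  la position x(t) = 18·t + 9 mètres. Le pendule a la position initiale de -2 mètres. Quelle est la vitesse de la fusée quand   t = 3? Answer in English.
We need to integrate our jerk equation j(t) = 0 2 times. Taking ∫j(t)dt and applying a(0) = -10, we find a(t) = -10. The antiderivative of acceleration, with v(0) = -1, gives velocity: v(t) = -10·t - 1. From the given velocity equation v(t) = -10·t - 1, we substitute t = 3 to get v = -31.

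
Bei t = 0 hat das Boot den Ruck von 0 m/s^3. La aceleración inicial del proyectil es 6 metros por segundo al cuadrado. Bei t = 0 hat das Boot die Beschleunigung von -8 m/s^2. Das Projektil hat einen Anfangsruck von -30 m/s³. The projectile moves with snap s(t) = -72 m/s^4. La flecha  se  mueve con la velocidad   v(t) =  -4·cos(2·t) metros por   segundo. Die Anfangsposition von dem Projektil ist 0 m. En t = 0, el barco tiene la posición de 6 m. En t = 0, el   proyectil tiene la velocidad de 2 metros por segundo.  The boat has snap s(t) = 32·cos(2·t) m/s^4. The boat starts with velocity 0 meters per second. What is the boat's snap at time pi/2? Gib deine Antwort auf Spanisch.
Tenemos el snap s(t) = 32·cos(2·t). Sustituyendo t = pi/2: s(pi/2) = -32.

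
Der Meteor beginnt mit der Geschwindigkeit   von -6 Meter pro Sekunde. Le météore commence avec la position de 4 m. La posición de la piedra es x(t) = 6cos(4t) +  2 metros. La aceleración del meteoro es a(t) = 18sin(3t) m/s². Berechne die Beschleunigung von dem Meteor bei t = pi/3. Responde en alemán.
Wir haben die Beschleunigung a(t) = 18·sin(3·t). Durch Einsetzen von t = pi/3: a(pi/3) = 0.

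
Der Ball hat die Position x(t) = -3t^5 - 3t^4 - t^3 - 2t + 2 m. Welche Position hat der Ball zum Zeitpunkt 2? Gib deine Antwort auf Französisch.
En utilisant x(t) = -3·t^5 - 3·t^4 - t^3 - 2·t + 2 et en substituant t = 2, nous trouvons x = -154.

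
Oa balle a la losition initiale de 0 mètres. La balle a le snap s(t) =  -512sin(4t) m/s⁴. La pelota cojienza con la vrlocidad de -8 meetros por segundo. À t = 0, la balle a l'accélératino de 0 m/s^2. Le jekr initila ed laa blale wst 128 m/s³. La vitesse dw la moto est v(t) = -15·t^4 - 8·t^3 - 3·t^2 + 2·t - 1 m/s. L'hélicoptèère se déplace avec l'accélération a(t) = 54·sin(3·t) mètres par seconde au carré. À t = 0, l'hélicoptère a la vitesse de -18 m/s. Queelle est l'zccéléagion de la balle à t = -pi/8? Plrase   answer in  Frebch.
Nous devons intégrer notre équation du snap s(t) = -512·sin(4·t) 2 fois. L'intégrale du snap est le jerk. En utilisant j(0) = 128, nous obtenons j(t) = 128·cos(4·t). L'intégrale du jerk, avec a(0) = 0, donne l'accélération: a(t) = 32·sin(4·t). De l'équation de l'accélération a(t) = 32·sin(4·t), nous substituons t = -pi/8 pour obtenir a = -32.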